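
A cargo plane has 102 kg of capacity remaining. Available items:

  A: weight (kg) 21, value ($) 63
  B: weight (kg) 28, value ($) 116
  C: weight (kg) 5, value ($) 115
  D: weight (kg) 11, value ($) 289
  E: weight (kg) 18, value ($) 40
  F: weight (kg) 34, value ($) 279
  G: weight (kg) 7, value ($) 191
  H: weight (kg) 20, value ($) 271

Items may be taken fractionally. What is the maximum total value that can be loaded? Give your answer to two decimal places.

1248.57

Greedy by value/weight ratio, highest first.
Ratios (sorted): G 27.29, D 26.27, C 23.00, H 13.55, F 8.21, B 4.14, A 3.00, E 2.22
take G (7 @ 191); take D (11 @ 289); take C (5 @ 115); take H (20 @ 271); take F (34 @ 279); take 25/28 of B → 103.57. Capacity used 102/102.
Total value = 1248.57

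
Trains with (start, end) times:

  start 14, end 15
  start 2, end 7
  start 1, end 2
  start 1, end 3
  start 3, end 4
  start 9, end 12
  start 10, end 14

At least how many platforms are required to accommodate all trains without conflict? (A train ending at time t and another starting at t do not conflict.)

The answer is the maximum number of intervals overlapping at any instant.
starts: [1, 1, 2, 3, 9, 10, 14]
ends:   [2, 3, 4, 7, 12, 14, 15]
s1→1 s1→2  — peak 2.

2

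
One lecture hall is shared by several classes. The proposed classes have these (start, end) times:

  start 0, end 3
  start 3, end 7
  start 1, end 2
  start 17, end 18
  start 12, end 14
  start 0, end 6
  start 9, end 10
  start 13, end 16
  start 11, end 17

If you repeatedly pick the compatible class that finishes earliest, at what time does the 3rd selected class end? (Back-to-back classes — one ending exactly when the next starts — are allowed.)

10

Greedy by earliest finish: after sorting by end time, pick each interval compatible with the last pick.
By end time: (1,2), (0,3), (0,6), (3,7), (9,10), (12,14), (13,16), (11,17), (17,18).
Pick (1,2); next start ≥ 2 → (3,7); next start ≥ 7 → (9,10); next start ≥ 10 → (12,14); next start ≥ 14 → (17,18).
Selected: (1,2) (3,7) (9,10) (12,14) (17,18)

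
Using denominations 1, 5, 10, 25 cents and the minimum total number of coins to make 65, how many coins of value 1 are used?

0

Greedy: take as many of the largest coin as possible, then repeat with the remainder.
65 − 2×25→15 − 1×10→5 − 1×5→0
Count of 1: 0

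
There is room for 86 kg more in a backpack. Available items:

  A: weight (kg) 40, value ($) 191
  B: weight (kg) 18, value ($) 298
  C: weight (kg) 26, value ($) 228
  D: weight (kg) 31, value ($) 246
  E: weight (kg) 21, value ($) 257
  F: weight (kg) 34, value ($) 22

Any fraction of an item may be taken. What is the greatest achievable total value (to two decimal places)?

Order: B (298/18=16.56) > E (257/21=12.24) > C (228/26=8.77) > D (246/31=7.94) > A (191/40=4.78) > F (22/34=0.65)
Fill: take B (18 @ 298) → take E (21 @ 257) → take C (26 @ 228) → take 21/31 of D → 166.65; 86/86 used.
Total value = 949.65

949.65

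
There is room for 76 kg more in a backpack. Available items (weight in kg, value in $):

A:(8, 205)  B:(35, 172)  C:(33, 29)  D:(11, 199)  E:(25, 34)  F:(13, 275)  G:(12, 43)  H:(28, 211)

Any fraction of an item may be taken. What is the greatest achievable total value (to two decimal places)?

968.63

Greedy by value/weight ratio, highest first.
Order: A (205/8=25.62) > F (275/13=21.15) > D (199/11=18.09) > H (211/28=7.54) > B (172/35=4.91) > G (43/12=3.58) > E (34/25=1.36) > C (29/33=0.88)
Fill: take A (8 @ 205) → take F (13 @ 275) → take D (11 @ 199) → take H (28 @ 211) → take 16/35 of B → 78.63; 76/76 used.
Total value = 968.63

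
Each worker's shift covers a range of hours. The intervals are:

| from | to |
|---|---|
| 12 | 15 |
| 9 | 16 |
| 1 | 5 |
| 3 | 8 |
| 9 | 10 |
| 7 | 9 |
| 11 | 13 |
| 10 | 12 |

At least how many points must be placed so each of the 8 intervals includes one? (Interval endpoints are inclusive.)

3

Process intervals by earliest right end; each time one isn't hit yet, stab at its right endpoint.
Sorted: [1,5] [3,8] [7,9] [9,10] [10,12] [11,13] [12,15] [9,16]
{[1,5],[3,8]} hit by 5; {[7,9],[9,10]} hit by 9; {[10,12],[11,13],[12,15],[9,16]} hit by 12.
Points: 5, 9, 12 (3 total).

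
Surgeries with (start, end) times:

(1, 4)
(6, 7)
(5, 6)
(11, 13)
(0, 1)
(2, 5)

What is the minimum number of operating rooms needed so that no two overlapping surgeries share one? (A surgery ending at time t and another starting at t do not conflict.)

Count concurrent intervals with a sweep; the peak is the room count.
Events (time:±→running): 0:+→1 1:-→0 1:+→1 2:+→2 … peak 2.

2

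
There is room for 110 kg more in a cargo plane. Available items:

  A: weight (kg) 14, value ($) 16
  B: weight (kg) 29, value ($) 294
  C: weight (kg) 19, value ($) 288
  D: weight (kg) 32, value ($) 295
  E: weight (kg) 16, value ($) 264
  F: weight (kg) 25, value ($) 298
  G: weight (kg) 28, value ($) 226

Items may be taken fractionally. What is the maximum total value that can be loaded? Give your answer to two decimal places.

1337.59

Greedy by value/weight ratio, highest first.
Ratios (sorted): E 16.50, C 15.16, F 11.92, B 10.14, D 9.22, G 8.07, A 1.14
take E (16 @ 264); take C (19 @ 288); take F (25 @ 298); take B (29 @ 294); take 21/32 of D → 193.59. Capacity used 110/110.
Total value = 1337.59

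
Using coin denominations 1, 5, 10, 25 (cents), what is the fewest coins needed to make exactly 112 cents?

Greedy: take as many of the largest coin as possible, then repeat with the remainder.
112 − 4×25→12 − 1×10→2 − 2×1→0
Total coins = 4 + 1 + 2 = 7

7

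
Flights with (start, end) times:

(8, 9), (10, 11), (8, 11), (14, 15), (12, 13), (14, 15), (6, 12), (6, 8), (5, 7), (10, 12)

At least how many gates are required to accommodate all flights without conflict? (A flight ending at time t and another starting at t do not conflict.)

starts: [5, 6, 6, 8, 8, 10, 10, 12, 14, 14]
ends:   [7, 8, 9, 11, 11, 12, 12, 13, 15, 15]
s5→1 s6→2 s6→3 e7→2 e8→1 s8→2 s8→3 e9→2 s10→3 s10→4  — peak 4.

4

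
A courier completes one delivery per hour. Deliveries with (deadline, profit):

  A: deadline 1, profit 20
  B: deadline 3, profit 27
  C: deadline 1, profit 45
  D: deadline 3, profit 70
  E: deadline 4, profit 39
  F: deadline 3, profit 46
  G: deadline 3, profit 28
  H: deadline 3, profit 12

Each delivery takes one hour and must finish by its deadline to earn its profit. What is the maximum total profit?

Sort by profit descending; place each in the latest free slot ≤ its deadline.
By profit: D(d3,70), F(d3,46), C(d1,45), E(d4,39), G(d3,28), B(d3,27), A(d1,20), H(d3,12)
D→slot 3; F→slot 2; C→slot 1; E→slot 4; G skipped; B skipped; A skipped; H skipped.
Profit = 45 + 46 + 70 + 39 = 200

200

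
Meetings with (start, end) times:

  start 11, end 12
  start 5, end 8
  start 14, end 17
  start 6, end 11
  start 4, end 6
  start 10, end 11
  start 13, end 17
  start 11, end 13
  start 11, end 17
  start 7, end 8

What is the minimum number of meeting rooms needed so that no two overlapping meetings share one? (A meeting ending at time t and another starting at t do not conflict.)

3

Count concurrent intervals with a sweep; the peak is the room count.
starts: [4, 5, 6, 7, 10, 11, 11, 11, 13, 14]
ends:   [6, 8, 8, 11, 11, 12, 13, 17, 17, 17]
s4→1 s5→2 e6→1 s6→2 s7→3  — peak 3.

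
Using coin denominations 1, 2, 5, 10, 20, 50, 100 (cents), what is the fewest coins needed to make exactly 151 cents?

3

151 = 1×100 + 1×50 + 1×1
Total coins = 1 + 1 + 1 = 3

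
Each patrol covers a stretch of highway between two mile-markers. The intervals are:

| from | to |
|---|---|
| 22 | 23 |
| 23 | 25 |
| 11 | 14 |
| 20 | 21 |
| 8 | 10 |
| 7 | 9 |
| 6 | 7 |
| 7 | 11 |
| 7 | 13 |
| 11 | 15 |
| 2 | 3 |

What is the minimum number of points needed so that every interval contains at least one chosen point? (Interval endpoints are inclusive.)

Sort by right endpoint; whenever an interval is uncovered, place a point at its right end.
By right end: [2,3]  [6,7]  [7,9]  [8,10]  [7,11]  [7,13]  [11,14]  [11,15]  [20,21]  [22,23]  [23,25]
[2,3] uncovered → point at 3; [6,7] uncovered → point at 7; [8,10] uncovered → point at 10; [11,14] uncovered → point at 14; [20,21] uncovered → point at 21; [22,23] uncovered → point at 23.
Points: 3, 7, 10, 14, 21, 23 (6 total).

6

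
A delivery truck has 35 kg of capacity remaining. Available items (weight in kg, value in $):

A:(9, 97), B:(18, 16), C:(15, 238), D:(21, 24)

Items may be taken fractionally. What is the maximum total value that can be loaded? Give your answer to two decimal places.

347.57

Order: C (238/15=15.87) > A (97/9=10.78) > D (24/21=1.14) > B (16/18=0.89)
Fill: take C (15 @ 238) → take A (9 @ 97) → take 11/21 of D → 12.57; 35/35 used.
Total value = 347.57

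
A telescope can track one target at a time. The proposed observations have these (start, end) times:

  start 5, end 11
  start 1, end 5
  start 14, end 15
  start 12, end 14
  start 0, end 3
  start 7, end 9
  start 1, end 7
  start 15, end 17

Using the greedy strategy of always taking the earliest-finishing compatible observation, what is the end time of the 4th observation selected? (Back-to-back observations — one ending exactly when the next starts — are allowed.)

Sorted by end: (0,3)  (1,5)  (1,7)  (7,9)  (5,11)  (12,14)  (14,15)  (15,17)
take (0,3); skip (1,5); skip (1,7); take (7,9); skip (5,11); take (12,14); take (14,15); take (15,17).
Selected: (0,3) (7,9) (12,14) (14,15) (15,17)

15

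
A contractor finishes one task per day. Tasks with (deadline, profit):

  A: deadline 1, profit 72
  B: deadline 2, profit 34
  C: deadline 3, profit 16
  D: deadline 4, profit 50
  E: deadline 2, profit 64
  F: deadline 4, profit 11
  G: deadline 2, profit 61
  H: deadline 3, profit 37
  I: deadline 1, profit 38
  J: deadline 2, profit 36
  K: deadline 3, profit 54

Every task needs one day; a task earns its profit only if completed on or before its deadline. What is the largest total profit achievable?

240

Sort by profit descending; place each in the latest free slot ≤ its deadline.
By profit: A(d1,72), E(d2,64), G(d2,61), K(d3,54), D(d4,50), I(d1,38), H(d3,37), J(d2,36), B(d2,34), C(d3,16), F(d4,11)
A→slot 1; E→slot 2; G skipped; K→slot 3; D→slot 4; I skipped; H skipped; J skipped; B skipped; C skipped; F skipped.
Profit = 72 + 64 + 54 + 50 = 240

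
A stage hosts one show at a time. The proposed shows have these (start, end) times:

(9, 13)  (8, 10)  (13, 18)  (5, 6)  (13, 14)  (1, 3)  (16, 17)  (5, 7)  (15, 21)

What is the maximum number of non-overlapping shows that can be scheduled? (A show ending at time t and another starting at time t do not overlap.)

By end time: (1,3), (5,6), (5,7), (8,10), (9,13), (13,14), (16,17), (13,18), (15,21).
Pick (1,3); next start ≥ 3 → (5,6); next start ≥ 6 → (8,10); next start ≥ 10 → (13,14); next start ≥ 14 → (16,17).
Selected 5 shows.

5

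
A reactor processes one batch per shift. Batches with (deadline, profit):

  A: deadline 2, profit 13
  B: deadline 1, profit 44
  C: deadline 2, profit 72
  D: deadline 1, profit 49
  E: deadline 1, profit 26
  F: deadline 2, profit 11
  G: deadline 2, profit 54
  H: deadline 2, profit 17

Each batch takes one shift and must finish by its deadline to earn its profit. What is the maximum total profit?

126

Take jobs in profit order; each goes to the latest open slot no later than its deadline.
Profit order: C=72 G=54 D=49 B=44 E=26 H=17 A=13 F=11
Assign: C→slot 2, G→slot 1, D skipped, B skipped, E skipped, H skipped, A skipped, F skipped.
Slots: [1:G] [2:C]
Profit = 54 + 72 = 126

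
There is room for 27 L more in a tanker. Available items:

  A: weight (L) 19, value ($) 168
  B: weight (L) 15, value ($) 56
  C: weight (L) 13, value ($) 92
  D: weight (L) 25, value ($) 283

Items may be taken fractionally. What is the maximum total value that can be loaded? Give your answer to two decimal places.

300.68

Sort by value per unit weight and fill in that order.
Ratios (sorted): D 11.32, A 8.84, C 7.08, B 3.73
take D (25 @ 283); take 2/19 of A → 17.68. Capacity used 27/27.
Total value = 300.68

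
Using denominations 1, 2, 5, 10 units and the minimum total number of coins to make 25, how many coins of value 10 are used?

25 = 2×10 + 1×5
Count of 10: 2

2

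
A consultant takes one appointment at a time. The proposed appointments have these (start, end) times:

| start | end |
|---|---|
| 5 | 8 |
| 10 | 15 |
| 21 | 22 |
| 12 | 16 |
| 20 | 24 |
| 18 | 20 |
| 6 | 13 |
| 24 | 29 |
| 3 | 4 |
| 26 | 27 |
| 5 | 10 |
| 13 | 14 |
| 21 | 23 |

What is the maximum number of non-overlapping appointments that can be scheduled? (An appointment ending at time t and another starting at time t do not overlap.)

6

Sorted by end: (3,4)  (5,8)  (5,10)  (6,13)  (13,14)  (10,15)  (12,16)  (18,20)  (21,22)  (21,23)  (20,24)  (26,27)  (24,29)
take (3,4); take (5,8); take (13,14); skip (12,16); take (18,20); take (21,22); take (26,27); skip (24,29).
Selected 6 appointments.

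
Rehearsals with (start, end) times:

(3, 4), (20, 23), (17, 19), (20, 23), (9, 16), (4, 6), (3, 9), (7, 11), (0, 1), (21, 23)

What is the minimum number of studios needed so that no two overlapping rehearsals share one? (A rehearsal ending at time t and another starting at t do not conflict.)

Events (time:±→running): 0:+→1 1:-→0 3:+→1 3:+→2 4:-→1 4:+→2 6:-→1 7:+→2 9:-→1 9:+→2 11:-→1 16:-→0 17:+→1 19:-→0 20:+→1 20:+→2 21:+→3 … peak 3.

3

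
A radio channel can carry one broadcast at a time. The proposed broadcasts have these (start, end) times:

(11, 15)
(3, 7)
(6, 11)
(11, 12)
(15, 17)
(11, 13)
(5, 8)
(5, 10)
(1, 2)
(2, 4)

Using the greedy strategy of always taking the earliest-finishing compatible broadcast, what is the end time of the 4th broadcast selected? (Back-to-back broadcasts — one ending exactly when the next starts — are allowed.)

By end time: (1,2), (2,4), (3,7), (5,8), (5,10), (6,11), (11,12), (11,13), (11,15), (15,17).
Pick (1,2); next start ≥ 2 → (2,4); next start ≥ 4 → (5,8); next start ≥ 8 → (11,12); next start ≥ 12 → (15,17).
Selected: (1,2) (2,4) (5,8) (11,12) (15,17)

12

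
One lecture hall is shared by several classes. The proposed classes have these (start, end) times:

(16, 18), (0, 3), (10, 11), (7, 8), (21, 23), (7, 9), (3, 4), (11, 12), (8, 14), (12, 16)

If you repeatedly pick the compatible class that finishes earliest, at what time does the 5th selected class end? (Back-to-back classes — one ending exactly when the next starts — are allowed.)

12

Sorted by end: (0,3)  (3,4)  (7,8)  (7,9)  (10,11)  (11,12)  (8,14)  (12,16)  (16,18)  (21,23)
take (0,3); take (3,4); take (7,8); skip (7,9); take (10,11); take (11,12); skip (8,14); take (12,16); take (16,18); take (21,23).
Selected: (0,3) (3,4) (7,8) (10,11) (11,12) (12,16) (16,18) (21,23)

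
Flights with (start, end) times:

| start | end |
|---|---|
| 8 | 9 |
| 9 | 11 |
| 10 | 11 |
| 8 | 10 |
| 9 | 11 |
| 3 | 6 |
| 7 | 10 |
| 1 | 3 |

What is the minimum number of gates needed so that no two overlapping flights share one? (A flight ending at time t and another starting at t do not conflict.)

Events (time:±→running): 1:+→1 3:-→0 3:+→1 6:-→0 7:+→1 8:+→2 8:+→3 9:-→2 9:+→3 9:+→4 … peak 4.

4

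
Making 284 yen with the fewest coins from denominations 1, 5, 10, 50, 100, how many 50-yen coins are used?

1

284 − 2×100→84 − 1×50→34 − 3×10→4 − 4×1→0
Count of 50: 1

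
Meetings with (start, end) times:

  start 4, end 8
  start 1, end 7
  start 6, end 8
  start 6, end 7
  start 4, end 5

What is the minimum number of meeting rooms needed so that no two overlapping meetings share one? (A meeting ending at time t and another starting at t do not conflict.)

4

Count concurrent intervals with a sweep; the peak is the room count.
starts: [1, 4, 4, 6, 6]
ends:   [5, 7, 7, 8, 8]
s1→1 s4→2 s4→3 e5→2 s6→3 s6→4  — peak 4.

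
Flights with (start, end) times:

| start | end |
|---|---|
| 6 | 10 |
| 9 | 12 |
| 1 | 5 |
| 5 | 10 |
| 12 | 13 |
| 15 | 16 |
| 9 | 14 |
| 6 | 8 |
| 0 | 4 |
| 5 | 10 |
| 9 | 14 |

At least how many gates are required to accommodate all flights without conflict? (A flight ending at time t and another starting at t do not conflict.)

6

Count concurrent intervals with a sweep; the peak is the room count.
Events (time:±→running): 0:+→1 1:+→2 4:-→1 5:-→0 5:+→1 5:+→2 6:+→3 6:+→4 8:-→3 9:+→4 9:+→5 9:+→6 … peak 6.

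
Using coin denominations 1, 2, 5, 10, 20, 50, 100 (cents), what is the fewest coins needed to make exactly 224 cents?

224 = 2×100 + 1×20 + 2×2
Total coins = 2 + 1 + 2 = 5

5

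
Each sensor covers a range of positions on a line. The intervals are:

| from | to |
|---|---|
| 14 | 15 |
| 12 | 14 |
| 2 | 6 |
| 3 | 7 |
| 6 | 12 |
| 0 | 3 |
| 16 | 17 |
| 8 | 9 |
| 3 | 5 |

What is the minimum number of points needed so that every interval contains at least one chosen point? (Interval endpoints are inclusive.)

Process intervals by earliest right end; each time one isn't hit yet, stab at its right endpoint.
By right end: [0,3]  [3,5]  [2,6]  [3,7]  [8,9]  [6,12]  [12,14]  [14,15]  [16,17]
[0,3] uncovered → point at 3; [8,9] uncovered → point at 9; [12,14] uncovered → point at 14; [16,17] uncovered → point at 17.
Points: 3, 9, 14, 17 (4 total).

4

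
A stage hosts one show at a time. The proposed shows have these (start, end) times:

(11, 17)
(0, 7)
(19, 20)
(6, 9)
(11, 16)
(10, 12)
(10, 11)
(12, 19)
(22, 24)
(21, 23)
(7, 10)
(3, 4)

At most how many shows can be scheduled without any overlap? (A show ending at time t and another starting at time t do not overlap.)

Greedy by earliest finish: after sorting by end time, pick each interval compatible with the last pick.
Sorted by end: (3,4)  (0,7)  (6,9)  (7,10)  (10,11)  (10,12)  (11,16)  (11,17)  (12,19)  (19,20)  (21,23)  (22,24)
take (3,4); skip (0,7); take (6,9); take (10,11); skip (10,12); take (11,16); skip (12,19); take (19,20); take (21,23).
Selected 6 shows.

6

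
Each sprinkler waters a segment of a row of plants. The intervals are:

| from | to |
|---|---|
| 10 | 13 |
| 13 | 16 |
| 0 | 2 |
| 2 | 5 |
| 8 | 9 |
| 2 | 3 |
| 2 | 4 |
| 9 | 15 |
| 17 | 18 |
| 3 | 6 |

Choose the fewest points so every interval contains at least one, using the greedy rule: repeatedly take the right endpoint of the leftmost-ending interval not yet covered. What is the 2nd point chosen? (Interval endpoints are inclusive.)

6

By right end: [0,2]  [2,3]  [2,4]  [2,5]  [3,6]  [8,9]  [10,13]  [9,15]  [13,16]  [17,18]
[0,2] uncovered → point at 2; [3,6] uncovered → point at 6; [8,9] uncovered → point at 9; [10,13] uncovered → point at 13; [17,18] uncovered → point at 18.
Points: 2, 6, 9, 13, 18 (5 total).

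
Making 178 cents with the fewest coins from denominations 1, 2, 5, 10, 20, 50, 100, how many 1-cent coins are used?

178 − 1×100→78 − 1×50→28 − 1×20→8 − 1×5→3 − 1×2→1 − 1×1→0
Count of 1: 1

1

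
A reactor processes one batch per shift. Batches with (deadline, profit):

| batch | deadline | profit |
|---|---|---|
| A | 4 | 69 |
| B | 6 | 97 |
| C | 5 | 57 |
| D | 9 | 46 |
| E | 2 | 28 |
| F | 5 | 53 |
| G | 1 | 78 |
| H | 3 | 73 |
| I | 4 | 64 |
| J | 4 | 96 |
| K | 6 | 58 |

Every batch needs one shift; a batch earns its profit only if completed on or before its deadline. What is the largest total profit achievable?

517

Take jobs in profit order; each goes to the latest open slot no later than its deadline.
Profit order: B=97 J=96 G=78 H=73 A=69 I=64 K=58 C=57 F=53 D=46 E=28
Assign: B→slot 6, J→slot 4, G→slot 1, H→slot 3, A→slot 2, I skipped, K→slot 5, C skipped, F skipped, D→slot 9, E skipped.
Slots: [1:G] [2:A] [3:H] [4:J] [5:K] [6:B] [9:D]
Profit = 78 + 69 + 73 + 96 + 58 + 97 + 46 = 517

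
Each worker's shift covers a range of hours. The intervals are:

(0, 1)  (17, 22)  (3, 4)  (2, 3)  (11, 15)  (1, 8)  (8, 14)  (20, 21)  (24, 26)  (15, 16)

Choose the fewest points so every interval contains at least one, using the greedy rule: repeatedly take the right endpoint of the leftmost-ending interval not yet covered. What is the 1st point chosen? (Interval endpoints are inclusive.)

1

By right end: [0,1]  [2,3]  [3,4]  [1,8]  [8,14]  [11,15]  [15,16]  [20,21]  [17,22]  [24,26]
[0,1] uncovered → point at 1; [2,3] uncovered → point at 3; [8,14] uncovered → point at 14; [15,16] uncovered → point at 16; [20,21] uncovered → point at 21; [24,26] uncovered → point at 26.
Points: 1, 3, 14, 16, 21, 26 (6 total).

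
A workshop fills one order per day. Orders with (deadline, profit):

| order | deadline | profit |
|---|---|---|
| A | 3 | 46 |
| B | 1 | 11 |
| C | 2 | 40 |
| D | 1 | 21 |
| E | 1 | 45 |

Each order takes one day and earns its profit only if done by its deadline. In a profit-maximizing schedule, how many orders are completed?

3

Take jobs in profit order; each goes to the latest open slot no later than its deadline.
Profit order: A=46 E=45 C=40 D=21 B=11
Assign: A→slot 3, E→slot 1, C→slot 2, D skipped, B skipped.
Slots: [1:E] [2:C] [3:A]
3 of 5 scheduled.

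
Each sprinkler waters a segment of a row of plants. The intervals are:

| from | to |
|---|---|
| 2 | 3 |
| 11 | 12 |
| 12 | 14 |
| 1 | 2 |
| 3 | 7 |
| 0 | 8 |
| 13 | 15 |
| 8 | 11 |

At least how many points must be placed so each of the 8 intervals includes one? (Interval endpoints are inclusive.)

Process intervals by earliest right end; each time one isn't hit yet, stab at its right endpoint.
Sorted: [1,2] [2,3] [3,7] [0,8] [8,11] [11,12] [12,14] [13,15]
{[1,2],[2,3]} hit by 2; {[3,7],[0,8]} hit by 7; {[8,11],[11,12]} hit by 11; {[12,14],[13,15]} hit by 14.
Points: 2, 7, 11, 14 (4 total).

4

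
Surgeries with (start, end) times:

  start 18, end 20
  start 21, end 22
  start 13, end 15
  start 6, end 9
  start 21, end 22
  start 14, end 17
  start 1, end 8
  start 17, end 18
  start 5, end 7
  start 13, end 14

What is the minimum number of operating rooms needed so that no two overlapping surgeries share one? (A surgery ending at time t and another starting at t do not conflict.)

The answer is the maximum number of intervals overlapping at any instant.
starts: [1, 5, 6, 13, 13, 14, 17, 18, 21, 21]
ends:   [7, 8, 9, 14, 15, 17, 18, 20, 22, 22]
s1→1 s5→2 s6→3  — peak 3.

3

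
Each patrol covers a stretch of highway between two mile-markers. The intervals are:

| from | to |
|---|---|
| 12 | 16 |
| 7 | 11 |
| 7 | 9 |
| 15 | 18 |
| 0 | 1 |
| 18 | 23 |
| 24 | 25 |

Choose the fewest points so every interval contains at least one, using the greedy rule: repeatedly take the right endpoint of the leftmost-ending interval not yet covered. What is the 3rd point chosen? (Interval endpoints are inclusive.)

By right end: [0,1]  [7,9]  [7,11]  [12,16]  [15,18]  [18,23]  [24,25]
[0,1] uncovered → point at 1; [7,9] uncovered → point at 9; [12,16] uncovered → point at 16; [18,23] uncovered → point at 23; [24,25] uncovered → point at 25.
Points: 1, 9, 16, 23, 25 (5 total).

16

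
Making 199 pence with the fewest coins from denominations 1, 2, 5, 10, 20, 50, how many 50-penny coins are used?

3

Greedy: take as many of the largest coin as possible, then repeat with the remainder.
199 − 3×50→49 − 2×20→9 − 1×5→4 − 2×2→0
Count of 50: 3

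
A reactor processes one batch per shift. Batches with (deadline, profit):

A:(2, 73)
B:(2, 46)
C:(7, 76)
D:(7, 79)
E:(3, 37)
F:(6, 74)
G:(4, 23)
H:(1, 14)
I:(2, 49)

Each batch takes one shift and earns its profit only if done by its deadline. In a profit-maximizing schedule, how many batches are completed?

7

Take jobs in profit order; each goes to the latest open slot no later than its deadline.
Profit order: D=79 C=76 F=74 A=73 I=49 B=46 E=37 G=23 H=14
Assign: D→slot 7, C→slot 6, F→slot 5, A→slot 2, I→slot 1, B skipped, E→slot 3, G→slot 4, H skipped.
Slots: [1:I] [2:A] [3:E] [4:G] [5:F] [6:C] [7:D]
7 of 9 scheduled.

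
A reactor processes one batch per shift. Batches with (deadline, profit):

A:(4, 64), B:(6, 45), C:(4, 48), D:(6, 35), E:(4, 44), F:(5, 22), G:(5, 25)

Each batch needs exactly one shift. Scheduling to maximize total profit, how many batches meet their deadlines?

6

Profit order: A=64 C=48 B=45 E=44 D=35 G=25 F=22
Assign: A→slot 4, C→slot 3, B→slot 6, E→slot 2, D→slot 5, G→slot 1, F skipped.
Slots: [1:G] [2:E] [3:C] [4:A] [5:D] [6:B]
6 of 7 scheduled.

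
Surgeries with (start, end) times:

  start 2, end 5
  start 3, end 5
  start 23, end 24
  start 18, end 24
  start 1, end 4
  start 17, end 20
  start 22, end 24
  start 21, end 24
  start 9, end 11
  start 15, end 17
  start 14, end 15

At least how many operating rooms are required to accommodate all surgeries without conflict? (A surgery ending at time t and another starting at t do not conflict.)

4

Events (time:±→running): 1:+→1 2:+→2 3:+→3 4:-→2 5:-→1 5:-→0 9:+→1 11:-→0 14:+→1 15:-→0 15:+→1 17:-→0 17:+→1 18:+→2 20:-→1 21:+→2 22:+→3 23:+→4 … peak 4.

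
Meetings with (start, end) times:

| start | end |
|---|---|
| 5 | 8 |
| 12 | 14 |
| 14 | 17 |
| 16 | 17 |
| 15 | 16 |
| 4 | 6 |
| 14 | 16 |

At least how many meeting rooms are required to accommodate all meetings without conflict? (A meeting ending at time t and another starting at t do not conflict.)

3

Events (time:±→running): 4:+→1 5:+→2 6:-→1 8:-→0 12:+→1 14:-→0 14:+→1 14:+→2 15:+→3 … peak 3.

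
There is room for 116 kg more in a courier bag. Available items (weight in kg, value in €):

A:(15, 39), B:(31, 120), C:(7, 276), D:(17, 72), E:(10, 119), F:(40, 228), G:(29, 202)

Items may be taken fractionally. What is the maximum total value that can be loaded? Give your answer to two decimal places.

947.32

Sort by value per unit weight and fill in that order.
Ratios (sorted): C 39.43, E 11.90, G 6.97, F 5.70, D 4.24, B 3.87, A 2.60
take C (7 @ 276); take E (10 @ 119); take G (29 @ 202); take F (40 @ 228); take D (17 @ 72); take 13/31 of B → 50.32. Capacity used 116/116.
Total value = 947.32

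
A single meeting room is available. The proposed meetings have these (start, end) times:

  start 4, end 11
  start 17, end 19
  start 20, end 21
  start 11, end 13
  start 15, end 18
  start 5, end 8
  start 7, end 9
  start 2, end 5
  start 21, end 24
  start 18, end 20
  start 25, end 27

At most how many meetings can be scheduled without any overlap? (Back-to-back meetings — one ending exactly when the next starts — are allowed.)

Sorted by end: (2,5)  (5,8)  (7,9)  (4,11)  (11,13)  (15,18)  (17,19)  (18,20)  (20,21)  (21,24)  (25,27)
take (2,5); take (5,8); skip (7,9); take (11,13); take (15,18); skip (17,19); take (18,20); take (20,21); take (21,24); take (25,27).
Selected 8 meetings.

8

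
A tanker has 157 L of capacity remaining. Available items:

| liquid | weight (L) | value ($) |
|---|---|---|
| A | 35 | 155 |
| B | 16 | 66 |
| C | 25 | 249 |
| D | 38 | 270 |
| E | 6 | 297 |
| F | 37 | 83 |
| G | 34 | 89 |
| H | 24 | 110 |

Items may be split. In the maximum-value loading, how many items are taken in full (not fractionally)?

Greedy by value/weight ratio, highest first.
Ratios (sorted): E 49.50, C 9.96, D 7.11, H 4.58, A 4.43, B 4.12, G 2.62, F 2.24
take E (6 @ 297); take C (25 @ 249); take D (38 @ 270); take H (24 @ 110); take A (35 @ 155); take B (16 @ 66); take 13/34 of G → 34.03. Capacity used 157/157.
6 item(s) taken whole; one partial (take 13/34 of G).

6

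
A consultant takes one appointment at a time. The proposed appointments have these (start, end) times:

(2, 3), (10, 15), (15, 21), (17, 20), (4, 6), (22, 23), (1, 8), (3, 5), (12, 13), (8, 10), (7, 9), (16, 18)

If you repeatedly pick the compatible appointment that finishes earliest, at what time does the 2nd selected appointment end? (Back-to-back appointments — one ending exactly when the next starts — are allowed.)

Sorted by end: (2,3)  (3,5)  (4,6)  (1,8)  (7,9)  (8,10)  (12,13)  (10,15)  (16,18)  (17,20)  (15,21)  (22,23)
take (2,3); take (3,5); take (7,9); skip (8,10); take (12,13); take (16,18); skip (15,21); take (22,23).
Selected: (2,3) (3,5) (7,9) (12,13) (16,18) (22,23)

5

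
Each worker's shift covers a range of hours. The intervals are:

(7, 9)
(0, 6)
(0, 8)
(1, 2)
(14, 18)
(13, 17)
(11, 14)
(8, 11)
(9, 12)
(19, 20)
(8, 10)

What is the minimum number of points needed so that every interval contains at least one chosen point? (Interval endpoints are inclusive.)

Sort by right endpoint; whenever an interval is uncovered, place a point at its right end.
Sorted: [1,2] [0,6] [0,8] [7,9] [8,10] [8,11] [9,12] [11,14] [13,17] [14,18] [19,20]
{[1,2],[0,6],[0,8]} hit by 2; {[7,9],[8,10],[8,11],[9,12]} hit by 9; {[11,14],[13,17],[14,18]} hit by 14; {[19,20]} hit by 20.
Points: 2, 9, 14, 20 (4 total).

4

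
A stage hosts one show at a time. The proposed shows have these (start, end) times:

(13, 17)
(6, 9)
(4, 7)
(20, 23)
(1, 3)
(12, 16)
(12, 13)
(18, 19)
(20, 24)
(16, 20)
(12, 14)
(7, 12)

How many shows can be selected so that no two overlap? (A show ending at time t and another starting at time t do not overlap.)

7

Greedy by earliest finish: after sorting by end time, pick each interval compatible with the last pick.
Sorted by end: (1,3)  (4,7)  (6,9)  (7,12)  (12,13)  (12,14)  (12,16)  (13,17)  (18,19)  (16,20)  (20,23)  (20,24)
take (1,3); take (4,7); take (7,12); take (12,13); skip (12,16); take (13,17); take (18,19); skip (16,20); take (20,23).
Selected 7 shows.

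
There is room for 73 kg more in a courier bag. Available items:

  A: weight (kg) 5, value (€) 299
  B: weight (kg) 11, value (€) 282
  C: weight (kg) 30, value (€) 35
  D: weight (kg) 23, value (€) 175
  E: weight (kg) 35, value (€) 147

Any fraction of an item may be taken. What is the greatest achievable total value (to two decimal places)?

Greedy by value/weight ratio, highest first.
Order: A (299/5=59.80) > B (282/11=25.64) > D (175/23=7.61) > E (147/35=4.20) > C (35/30=1.17)
Fill: take A (5 @ 299) → take B (11 @ 282) → take D (23 @ 175) → take 34/35 of E → 142.80; 73/73 used.
Total value = 898.80

898.80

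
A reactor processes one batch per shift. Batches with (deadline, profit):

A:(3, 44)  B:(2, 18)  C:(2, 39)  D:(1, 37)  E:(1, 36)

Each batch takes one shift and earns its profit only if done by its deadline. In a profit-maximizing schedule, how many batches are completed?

Take jobs in profit order; each goes to the latest open slot no later than its deadline.
Profit order: A=44 C=39 D=37 E=36 B=18
Assign: A→slot 3, C→slot 2, D→slot 1, E skipped, B skipped.
Slots: [1:D] [2:C] [3:A]
3 of 5 scheduled.

3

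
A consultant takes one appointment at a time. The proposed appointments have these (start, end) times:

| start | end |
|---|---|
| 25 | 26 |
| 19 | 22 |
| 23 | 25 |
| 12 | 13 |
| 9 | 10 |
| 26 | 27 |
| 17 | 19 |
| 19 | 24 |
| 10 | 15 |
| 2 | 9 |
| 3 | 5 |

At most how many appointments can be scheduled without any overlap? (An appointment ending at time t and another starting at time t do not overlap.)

By end time: (3,5), (2,9), (9,10), (12,13), (10,15), (17,19), (19,22), (19,24), (23,25), (25,26), (26,27).
Pick (3,5); next start ≥ 5 → (9,10); next start ≥ 10 → (12,13); next start ≥ 13 → (17,19); next start ≥ 19 → (19,22); next start ≥ 22 → (23,25); next start ≥ 25 → (25,26); next start ≥ 26 → (26,27).
Selected 8 appointments.

8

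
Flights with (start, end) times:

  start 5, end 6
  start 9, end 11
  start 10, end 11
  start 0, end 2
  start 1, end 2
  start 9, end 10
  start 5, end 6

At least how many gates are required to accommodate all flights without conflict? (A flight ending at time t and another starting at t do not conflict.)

2

Count concurrent intervals with a sweep; the peak is the room count.
starts: [0, 1, 5, 5, 9, 9, 10]
ends:   [2, 2, 6, 6, 10, 11, 11]
s0→1 s1→2  — peak 2.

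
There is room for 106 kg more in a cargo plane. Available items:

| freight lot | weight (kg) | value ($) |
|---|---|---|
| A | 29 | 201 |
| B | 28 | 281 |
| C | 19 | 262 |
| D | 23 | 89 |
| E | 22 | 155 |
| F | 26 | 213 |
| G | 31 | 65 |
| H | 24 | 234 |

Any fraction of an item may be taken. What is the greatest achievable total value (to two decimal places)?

Greedy by value/weight ratio, highest first.
Ratios (sorted): C 13.79, B 10.04, H 9.75, F 8.19, E 7.05, A 6.93, D 3.87, G 2.10
take C (19 @ 262); take B (28 @ 281); take H (24 @ 234); take F (26 @ 213); take 9/22 of E → 63.41. Capacity used 106/106.
Total value = 1053.41

1053.41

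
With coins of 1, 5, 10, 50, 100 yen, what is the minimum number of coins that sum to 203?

5

Use the largest denomination that fits, subtract, and repeat.
203 − 2×100→3 − 3×1→0
Total coins = 2 + 3 = 5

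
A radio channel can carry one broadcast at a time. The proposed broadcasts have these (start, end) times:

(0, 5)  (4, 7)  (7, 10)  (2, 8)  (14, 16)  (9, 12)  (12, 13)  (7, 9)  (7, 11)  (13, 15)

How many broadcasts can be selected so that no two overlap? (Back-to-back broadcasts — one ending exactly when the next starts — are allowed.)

5

Order by finish time; keep every interval that doesn't clash with the previous kept one.
Sorted by end: (0,5)  (4,7)  (2,8)  (7,9)  (7,10)  (7,11)  (9,12)  (12,13)  (13,15)  (14,16)
take (0,5); skip (4,7); take (7,9); skip (7,11); take (9,12); take (12,13); take (13,15).
Selected 5 broadcasts.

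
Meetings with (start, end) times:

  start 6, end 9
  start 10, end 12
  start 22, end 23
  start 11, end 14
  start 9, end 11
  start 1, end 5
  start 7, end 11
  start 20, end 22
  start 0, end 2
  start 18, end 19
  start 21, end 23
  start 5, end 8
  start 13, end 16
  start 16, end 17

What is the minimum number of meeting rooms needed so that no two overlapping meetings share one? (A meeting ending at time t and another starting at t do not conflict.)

3

starts: [0, 1, 5, 6, 7, 9, 10, 11, 13, 16, 18, 20, 21, 22]
ends:   [2, 5, 8, 9, 11, 11, 12, 14, 16, 17, 19, 22, 23, 23]
s0→1 s1→2 e2→1 e5→0 s5→1 s6→2 s7→3  — peak 3.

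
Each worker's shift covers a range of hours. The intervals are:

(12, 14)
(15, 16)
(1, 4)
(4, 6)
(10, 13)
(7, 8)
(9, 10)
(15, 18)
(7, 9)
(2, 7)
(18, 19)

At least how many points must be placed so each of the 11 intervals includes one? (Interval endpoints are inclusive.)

6

Process intervals by earliest right end; each time one isn't hit yet, stab at its right endpoint.
By right end: [1,4]  [4,6]  [2,7]  [7,8]  [7,9]  [9,10]  [10,13]  [12,14]  [15,16]  [15,18]  [18,19]
[1,4] uncovered → point at 4; [7,8] uncovered → point at 8; [9,10] uncovered → point at 10; [12,14] uncovered → point at 14; [15,16] uncovered → point at 16; [18,19] uncovered → point at 19.
Points: 4, 8, 10, 14, 16, 19 (6 total).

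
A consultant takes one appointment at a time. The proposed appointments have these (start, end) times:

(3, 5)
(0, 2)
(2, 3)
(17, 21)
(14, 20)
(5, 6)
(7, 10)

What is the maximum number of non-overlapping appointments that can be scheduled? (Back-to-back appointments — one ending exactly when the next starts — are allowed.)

Sort by end time and greedily take each interval whose start is ≥ the last chosen end.
Sorted by end: (0,2)  (2,3)  (3,5)  (5,6)  (7,10)  (14,20)  (17,21)
take (0,2); take (2,3); take (3,5); take (5,6); take (7,10); take (14,20).
Selected 6 appointments.

6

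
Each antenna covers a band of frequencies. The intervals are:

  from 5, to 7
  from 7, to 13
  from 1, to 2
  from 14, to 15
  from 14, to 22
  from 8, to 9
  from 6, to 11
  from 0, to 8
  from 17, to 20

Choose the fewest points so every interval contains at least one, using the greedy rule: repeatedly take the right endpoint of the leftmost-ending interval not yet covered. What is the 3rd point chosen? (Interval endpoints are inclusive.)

Sorted: [1,2] [5,7] [0,8] [8,9] [6,11] [7,13] [14,15] [17,20] [14,22]
{[1,2]} hit by 2; {[5,7],[0,8]} hit by 7; {[8,9],[6,11],[7,13]} hit by 9; {[14,15]} hit by 15; {[17,20],[14,22]} hit by 20.
Points: 2, 7, 9, 15, 20 (5 total).

9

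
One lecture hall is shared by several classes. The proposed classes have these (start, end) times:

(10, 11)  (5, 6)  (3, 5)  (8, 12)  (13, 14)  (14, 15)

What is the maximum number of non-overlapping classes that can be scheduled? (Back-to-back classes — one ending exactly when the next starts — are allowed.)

5

By end time: (3,5), (5,6), (10,11), (8,12), (13,14), (14,15).
Pick (3,5); next start ≥ 5 → (5,6); next start ≥ 6 → (10,11); next start ≥ 11 → (13,14); next start ≥ 14 → (14,15).
Selected 5 classes.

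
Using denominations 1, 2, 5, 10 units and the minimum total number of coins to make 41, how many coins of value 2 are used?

0

41 − 4×10→1 − 1×1→0
Count of 2: 0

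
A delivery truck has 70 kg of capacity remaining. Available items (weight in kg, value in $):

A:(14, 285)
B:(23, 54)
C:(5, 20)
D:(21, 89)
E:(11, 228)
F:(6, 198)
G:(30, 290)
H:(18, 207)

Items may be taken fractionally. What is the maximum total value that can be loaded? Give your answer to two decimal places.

Order: F (198/6=33.00) > E (228/11=20.73) > A (285/14=20.36) > H (207/18=11.50) > G (290/30=9.67) > D (89/21=4.24) > C (20/5=4.00) > B (54/23=2.35)
Fill: take F (6 @ 198) → take E (11 @ 228) → take A (14 @ 285) → take H (18 @ 207) → take 21/30 of G → 203.00; 70/70 used.
Total value = 1121.00

1121.00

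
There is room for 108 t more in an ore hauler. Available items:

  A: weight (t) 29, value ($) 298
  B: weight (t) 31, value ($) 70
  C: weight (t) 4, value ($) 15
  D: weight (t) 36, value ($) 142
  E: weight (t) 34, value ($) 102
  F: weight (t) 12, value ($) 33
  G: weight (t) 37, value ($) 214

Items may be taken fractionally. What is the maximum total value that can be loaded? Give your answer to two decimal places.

675.00

Order: A (298/29=10.28) > G (214/37=5.78) > D (142/36=3.94) > C (15/4=3.75) > E (102/34=3.00) > F (33/12=2.75) > B (70/31=2.26)
Fill: take A (29 @ 298) → take G (37 @ 214) → take D (36 @ 142) → take C (4 @ 15) → take 2/34 of E → 6.00; 108/108 used.
Total value = 675.00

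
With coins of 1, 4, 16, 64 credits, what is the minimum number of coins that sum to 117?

117 − 1×64→53 − 3×16→5 − 1×4→1 − 1×1→0
Total coins = 1 + 3 + 1 + 1 = 6

6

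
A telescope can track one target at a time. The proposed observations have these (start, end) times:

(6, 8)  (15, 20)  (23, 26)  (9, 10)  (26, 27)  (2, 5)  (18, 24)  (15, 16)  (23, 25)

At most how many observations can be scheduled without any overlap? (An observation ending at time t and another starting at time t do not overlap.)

Sorted by end: (2,5)  (6,8)  (9,10)  (15,16)  (15,20)  (18,24)  (23,25)  (23,26)  (26,27)
take (2,5); take (6,8); take (9,10); take (15,16); take (18,24); take (26,27).
Selected 6 observations.

6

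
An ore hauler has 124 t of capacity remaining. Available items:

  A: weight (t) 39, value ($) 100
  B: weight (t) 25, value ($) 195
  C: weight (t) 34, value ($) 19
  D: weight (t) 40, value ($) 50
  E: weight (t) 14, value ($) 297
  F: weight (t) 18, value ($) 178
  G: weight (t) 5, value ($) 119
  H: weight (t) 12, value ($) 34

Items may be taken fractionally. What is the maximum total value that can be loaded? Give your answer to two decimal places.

936.75

Sort by value per unit weight and fill in that order.
Ratios (sorted): G 23.80, E 21.21, F 9.89, B 7.80, H 2.83, A 2.56, D 1.25, C 0.56
take G (5 @ 119); take E (14 @ 297); take F (18 @ 178); take B (25 @ 195); take H (12 @ 34); take A (39 @ 100); take 11/40 of D → 13.75. Capacity used 124/124.
Total value = 936.75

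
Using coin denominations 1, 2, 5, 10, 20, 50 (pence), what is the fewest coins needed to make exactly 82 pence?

4

Greedy: take as many of the largest coin as possible, then repeat with the remainder.
82 − 1×50→32 − 1×20→12 − 1×10→2 − 1×2→0
Total coins = 1 + 1 + 1 + 1 = 4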